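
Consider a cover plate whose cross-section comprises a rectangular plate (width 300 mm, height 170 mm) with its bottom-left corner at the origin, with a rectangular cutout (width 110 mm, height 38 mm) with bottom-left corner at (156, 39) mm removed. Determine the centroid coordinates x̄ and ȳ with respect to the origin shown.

plate: A = 300 × 170 = 51000.00, centroid at (150.00, 85.00).
hole: A = −(110 × 38) = -4180.00, centroid at (211.00, 58.00).
ΣA = 46820.00 mm², ΣAx̄ = 6768020.00 mm³, ΣAȳ = 4092560.00 mm³.
x̄ = 6768020.00/46820.00 = 144.55 mm; ȳ = 4092560.00/46820.00 = 87.41 mm.

x̄ = 144.55 mm, ȳ = 87.41 mm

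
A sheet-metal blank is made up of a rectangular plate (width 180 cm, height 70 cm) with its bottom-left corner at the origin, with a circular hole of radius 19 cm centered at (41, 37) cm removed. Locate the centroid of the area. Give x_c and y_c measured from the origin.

x_c = 94.85 cm, y_c = 34.80 cm

Part | A | x̄ᵢ | ȳᵢ | A·x̄ᵢ | A·ȳᵢ
plate | 12600.00 | 90.00 | 35.00 | 1134000.00 | 441000.00
hole | -1134.11 | 41.00 | 37.00 | -46498.71 | -41962.25
Σ | 11465.89 |  |  | 1087501.29 | 399037.75
x_c = 1087501.29 / 11465.89 = 94.85 cm
y_c = 399037.75 / 11465.89 = 34.80 cm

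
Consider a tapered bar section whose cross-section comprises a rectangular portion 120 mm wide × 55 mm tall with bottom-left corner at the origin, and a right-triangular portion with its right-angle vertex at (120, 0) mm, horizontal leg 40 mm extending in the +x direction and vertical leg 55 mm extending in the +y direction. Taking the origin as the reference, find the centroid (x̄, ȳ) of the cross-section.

x̄ = 70.48 mm, ȳ = 26.19 mm

Part | A | x̄ᵢ | ȳᵢ | A·x̄ᵢ | A·ȳᵢ
rectangular portion | 6600.00 | 60.00 | 27.50 | 396000.00 | 181500.00
triangular portion | 1100.00 | 133.33 | 18.33 | 146666.67 | 20166.67
Σ | 7700.00 |  |  | 542666.67 | 201666.67
x̄ = 542666.67 / 7700.00 = 70.48 mm
ȳ = 201666.67 / 7700.00 = 26.19 mm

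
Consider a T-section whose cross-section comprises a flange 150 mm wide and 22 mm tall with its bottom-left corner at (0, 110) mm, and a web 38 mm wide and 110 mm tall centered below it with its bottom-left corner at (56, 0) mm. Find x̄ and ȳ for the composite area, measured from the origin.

web: A = 38 × 110 = 4180.00, centroid at (75.00, 55.00).
flange: A = 150 × 22 = 3300.00, centroid at (75.00, 121.00).
ΣA = 7480.00 mm², ΣAx̄ = 561000.00 mm³, ΣAȳ = 629200.00 mm³.
x̄ = 561000.00/7480.00 = 75.00 mm; ȳ = 629200.00/7480.00 = 84.12 mm.

x̄ = 75.00 mm, ȳ = 84.12 mm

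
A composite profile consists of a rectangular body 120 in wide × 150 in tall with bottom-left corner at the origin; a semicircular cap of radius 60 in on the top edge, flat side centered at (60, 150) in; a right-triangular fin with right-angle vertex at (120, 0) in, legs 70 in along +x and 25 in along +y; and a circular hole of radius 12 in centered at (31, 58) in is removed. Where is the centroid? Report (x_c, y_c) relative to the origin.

Part | A | x̄ᵢ | ȳᵢ | A·x̄ᵢ | A·ȳᵢ
rectangular body | 18000.00 | 60.00 | 75.00 | 1080000.00 | 1350000.00
semicircular top | 5654.87 | 60.00 | 175.46 | 339292.01 | 992230.02
triangular fin | 875.00 | 143.33 | 8.33 | 125416.67 | 7291.67
hole | -452.39 | 31.00 | 58.00 | -14024.07 | -26238.58
Σ | 24077.48 |  |  | 1530684.60 | 2323283.10
x_c = 1530684.60 / 24077.48 = 63.57 in
y_c = 2323283.10 / 24077.48 = 96.49 in

x_c = 63.57 in, y_c = 96.49 in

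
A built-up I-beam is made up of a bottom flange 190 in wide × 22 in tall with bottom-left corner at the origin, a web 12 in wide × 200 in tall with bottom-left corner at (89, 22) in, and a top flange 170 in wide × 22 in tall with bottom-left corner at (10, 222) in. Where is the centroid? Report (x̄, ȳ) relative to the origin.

x̄ = 95.00 in, ȳ = 117.27 in

bottom flange: A = 190 × 22 = 4180.00, centroid at (95.00, 11.00).
web: A = 12 × 200 = 2400.00, centroid at (95.00, 122.00).
top flange: A = 170 × 22 = 3740.00, centroid at (95.00, 233.00).
ΣA = 10320.00 in², ΣAx̄ = 980400.00 in³, ΣAȳ = 1210200.00 in³.
x̄ = 980400.00/10320.00 = 95.00 in; ȳ = 1210200.00/10320.00 = 117.27 in.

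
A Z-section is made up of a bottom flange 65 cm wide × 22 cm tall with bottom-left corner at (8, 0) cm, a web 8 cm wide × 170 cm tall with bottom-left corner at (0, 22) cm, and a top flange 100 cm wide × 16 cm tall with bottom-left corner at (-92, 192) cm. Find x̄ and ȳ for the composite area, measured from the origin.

Part | A | x̄ᵢ | ȳᵢ | A·x̄ᵢ | A·ȳᵢ
bottom flange | 1430.00 | 40.50 | 11.00 | 57915.00 | 15730.00
web | 1360.00 | 4.00 | 107.00 | 5440.00 | 145520.00
top flange | 1600.00 | -42.00 | 200.00 | -67200.00 | 320000.00
Σ | 4390.00 |  |  | -3845.00 | 481250.00
x̄ = -3845.00 / 4390.00 = -0.88 cm
ȳ = 481250.00 / 4390.00 = 109.62 cm

x̄ = -0.88 cm, ȳ = 109.62 cm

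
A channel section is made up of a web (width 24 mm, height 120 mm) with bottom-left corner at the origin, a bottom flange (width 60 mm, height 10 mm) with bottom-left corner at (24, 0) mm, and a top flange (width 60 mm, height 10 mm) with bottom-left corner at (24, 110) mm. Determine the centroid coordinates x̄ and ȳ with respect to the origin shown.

web: A = 24 × 120 = 2880.00, centroid at (12.00, 60.00).
bottom flange: A = 60 × 10 = 600.00, centroid at (54.00, 5.00).
top flange: A = 60 × 10 = 600.00, centroid at (54.00, 115.00).
ΣA = 4080.00 mm², ΣAx̄ = 99360.00 mm³, ΣAȳ = 244800.00 mm³.
x̄ = 99360.00/4080.00 = 24.35 mm; ȳ = 244800.00/4080.00 = 60.00 mm.

x̄ = 24.35 mm, ȳ = 60.00 mm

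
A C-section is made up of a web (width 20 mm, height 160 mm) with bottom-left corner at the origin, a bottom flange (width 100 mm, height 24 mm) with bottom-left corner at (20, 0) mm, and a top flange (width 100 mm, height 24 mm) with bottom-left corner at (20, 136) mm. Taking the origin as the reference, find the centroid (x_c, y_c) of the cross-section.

x_c = 46.00 mm, y_c = 80.00 mm

web: A = 20 × 160 = 3200.00, centroid at (10.00, 80.00).
bottom flange: A = 100 × 24 = 2400.00, centroid at (70.00, 12.00).
top flange: A = 100 × 24 = 2400.00, centroid at (70.00, 148.00).
ΣA = 8000.00 mm²
ΣAx_c = (3200.00)(10.00) + (2400.00)(70.00) + (2400.00)(70.00) = 368000.00 mm³
ΣAy_c = (3200.00)(80.00) + (2400.00)(12.00) + (2400.00)(148.00) = 640000.00 mm³
x_c = 368000.00 / 8000.00 = 46.00 mm
y_c = 640000.00 / 8000.00 = 80.00 mm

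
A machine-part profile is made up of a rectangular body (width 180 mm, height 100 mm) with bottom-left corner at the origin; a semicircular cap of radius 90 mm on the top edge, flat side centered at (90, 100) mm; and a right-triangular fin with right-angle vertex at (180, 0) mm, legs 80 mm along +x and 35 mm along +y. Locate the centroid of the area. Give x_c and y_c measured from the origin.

Part | A | x̄ᵢ | ȳᵢ | A·x̄ᵢ | A·ȳᵢ
rectangular body | 18000.00 | 90.00 | 50.00 | 1620000.00 | 900000.00
semicircular top | 12723.45 | 90.00 | 138.20 | 1145110.52 | 1758345.02
triangular fin | 1400.00 | 206.67 | 11.67 | 289333.33 | 16333.33
Σ | 32123.45 |  |  | 3054443.86 | 2674678.36
x_c = 3054443.86 / 32123.45 = 95.08 mm
y_c = 2674678.36 / 32123.45 = 83.26 mm

x_c = 95.08 mm, y_c = 83.26 mm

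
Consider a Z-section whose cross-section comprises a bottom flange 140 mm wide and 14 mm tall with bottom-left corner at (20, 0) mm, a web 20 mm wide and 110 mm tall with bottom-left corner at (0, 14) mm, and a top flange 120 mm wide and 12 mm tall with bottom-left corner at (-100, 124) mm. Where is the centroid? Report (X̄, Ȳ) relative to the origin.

Part | A | x̄ᵢ | ȳᵢ | A·x̄ᵢ | A·ȳᵢ
bottom flange | 1960.00 | 90.00 | 7.00 | 176400.00 | 13720.00
web | 2200.00 | 10.00 | 69.00 | 22000.00 | 151800.00
top flange | 1440.00 | -40.00 | 130.00 | -57600.00 | 187200.00
Σ | 5600.00 |  |  | 140800.00 | 352720.00
X̄ = 140800.00 / 5600.00 = 25.14 mm
Ȳ = 352720.00 / 5600.00 = 62.99 mm

X̄ = 25.14 mm, Ȳ = 62.99 mm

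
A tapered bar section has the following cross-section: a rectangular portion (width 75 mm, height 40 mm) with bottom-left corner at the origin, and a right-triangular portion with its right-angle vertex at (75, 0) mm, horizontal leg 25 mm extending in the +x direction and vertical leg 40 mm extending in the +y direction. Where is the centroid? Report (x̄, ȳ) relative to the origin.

rectangular portion: A = 75 × 40 = 3000.00, centroid at (37.50, 20.00).
triangular portion: A = ½·25·40 = 500.00, centroid at (83.33, 13.33).
ΣA = 3500.00 mm²
ΣAx̄ = (3000.00)(37.50) + (500.00)(83.33) = 154166.67 mm³
ΣAȳ = (3000.00)(20.00) + (500.00)(13.33) = 66666.67 mm³
x̄ = 154166.67 / 3500.00 = 44.05 mm
ȳ = 66666.67 / 3500.00 = 19.05 mm

x̄ = 44.05 mm, ȳ = 19.05 mm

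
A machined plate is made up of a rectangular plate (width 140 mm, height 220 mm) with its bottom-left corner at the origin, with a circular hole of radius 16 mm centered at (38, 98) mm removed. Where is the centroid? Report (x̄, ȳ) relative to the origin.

x̄ = 70.86 mm, ȳ = 110.32 mm

Part | A | x̄ᵢ | ȳᵢ | A·x̄ᵢ | A·ȳᵢ
plate | 30800.00 | 70.00 | 110.00 | 2156000.00 | 3388000.00
hole | -804.25 | 38.00 | 98.00 | -30561.41 | -78816.28
Σ | 29995.75 |  |  | 2125438.59 | 3309183.72
x̄ = 2125438.59 / 29995.75 = 70.86 mm
ȳ = 3309183.72 / 29995.75 = 110.32 mm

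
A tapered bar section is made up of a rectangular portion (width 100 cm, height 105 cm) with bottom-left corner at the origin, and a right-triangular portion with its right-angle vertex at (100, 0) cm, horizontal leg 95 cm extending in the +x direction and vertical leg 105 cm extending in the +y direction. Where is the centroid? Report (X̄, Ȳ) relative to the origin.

rectangular portion: A = 100 × 105 = 10500.00, centroid at (50.00, 52.50).
triangular portion: A = ½·95·105 = 4987.50, centroid at (131.67, 35.00).
ΣA = 15487.50 cm²
ΣAX̄ = (10500.00)(50.00) + (4987.50)(131.67) = 1181687.50 cm³
ΣAȲ = (10500.00)(52.50) + (4987.50)(35.00) = 725812.50 cm³
X̄ = 1181687.50 / 15487.50 = 76.30 cm
Ȳ = 725812.50 / 15487.50 = 46.86 cm

X̄ = 76.30 cm, Ȳ = 46.86 cm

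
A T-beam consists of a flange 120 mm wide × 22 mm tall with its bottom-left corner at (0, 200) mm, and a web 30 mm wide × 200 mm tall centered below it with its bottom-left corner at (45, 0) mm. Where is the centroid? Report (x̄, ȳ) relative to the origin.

web: A = 30 × 200 = 6000.00, centroid at (60.00, 100.00).
flange: A = 120 × 22 = 2640.00, centroid at (60.00, 211.00).
ΣA = 8640.00 mm²
ΣAx̄ = (6000.00)(60.00) + (2640.00)(60.00) = 518400.00 mm³
ΣAȳ = (6000.00)(100.00) + (2640.00)(211.00) = 1157040.00 mm³
x̄ = 518400.00 / 8640.00 = 60.00 mm
ȳ = 1157040.00 / 8640.00 = 133.92 mm

x̄ = 60.00 mm, ȳ = 133.92 mm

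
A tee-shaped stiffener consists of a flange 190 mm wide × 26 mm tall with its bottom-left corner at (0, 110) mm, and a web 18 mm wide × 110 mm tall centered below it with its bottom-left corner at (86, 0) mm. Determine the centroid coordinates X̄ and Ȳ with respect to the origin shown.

X̄ = 95.00 mm, Ȳ = 103.54 mm

Part | A | x̄ᵢ | ȳᵢ | A·x̄ᵢ | A·ȳᵢ
web | 1980.00 | 95.00 | 55.00 | 188100.00 | 108900.00
flange | 4940.00 | 95.00 | 123.00 | 469300.00 | 607620.00
Σ | 6920.00 |  |  | 657400.00 | 716520.00
X̄ = 657400.00 / 6920.00 = 95.00 mm
Ȳ = 716520.00 / 6920.00 = 103.54 mm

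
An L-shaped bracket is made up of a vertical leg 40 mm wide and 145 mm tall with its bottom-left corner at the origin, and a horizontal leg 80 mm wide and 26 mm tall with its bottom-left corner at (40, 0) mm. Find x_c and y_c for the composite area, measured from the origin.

x_c = 35.84 mm, y_c = 56.79 mm

Part | A | x̄ᵢ | ȳᵢ | A·x̄ᵢ | A·ȳᵢ
vertical leg | 5800.00 | 20.00 | 72.50 | 116000.00 | 420500.00
horizontal leg | 2080.00 | 80.00 | 13.00 | 166400.00 | 27040.00
Σ | 7880.00 |  |  | 282400.00 | 447540.00
x_c = 282400.00 / 7880.00 = 35.84 mm
y_c = 447540.00 / 7880.00 = 56.79 mm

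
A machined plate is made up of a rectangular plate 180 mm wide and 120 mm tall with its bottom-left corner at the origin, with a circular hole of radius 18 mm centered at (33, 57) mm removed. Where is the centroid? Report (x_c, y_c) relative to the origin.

x_c = 92.82 mm, y_c = 60.15 mm

plate: A = 180 × 120 = 21600.00, centroid at (90.00, 60.00).
hole: A = −π·18² = -1017.88, centroid at (33.00, 57.00).
ΣA = 20582.12 mm²
ΣAx_c = (21600.00)(90.00) + (-1017.88)(33.00) = 1910410.09 mm³
ΣAy_c = (21600.00)(60.00) + (-1017.88)(57.00) = 1237981.07 mm³
x_c = 1910410.09 / 20582.12 = 92.82 mm
y_c = 1237981.07 / 20582.12 = 60.15 mm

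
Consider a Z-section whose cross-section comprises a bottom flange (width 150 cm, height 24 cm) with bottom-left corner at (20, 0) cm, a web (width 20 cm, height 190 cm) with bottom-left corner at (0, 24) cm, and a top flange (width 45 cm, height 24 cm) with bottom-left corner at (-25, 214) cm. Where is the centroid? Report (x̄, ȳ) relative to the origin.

x̄ = 44.49 cm, ȳ = 87.20 cm

bottom flange: A = 150 × 24 = 3600.00, centroid at (95.00, 12.00).
web: A = 20 × 190 = 3800.00, centroid at (10.00, 119.00).
top flange: A = 45 × 24 = 1080.00, centroid at (-2.50, 226.00).
ΣA = 8480.00 cm², ΣAx̄ = 377300.00 cm³, ΣAȳ = 739480.00 cm³.
x̄ = 377300.00/8480.00 = 44.49 cm; ȳ = 739480.00/8480.00 = 87.20 cm.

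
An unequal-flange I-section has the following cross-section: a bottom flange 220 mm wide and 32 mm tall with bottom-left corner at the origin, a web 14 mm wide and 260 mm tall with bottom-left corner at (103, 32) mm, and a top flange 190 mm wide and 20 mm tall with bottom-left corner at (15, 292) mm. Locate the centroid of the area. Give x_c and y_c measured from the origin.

Part | A | x̄ᵢ | ȳᵢ | A·x̄ᵢ | A·ȳᵢ
bottom flange | 7040.00 | 110.00 | 16.00 | 774400.00 | 112640.00
web | 3640.00 | 110.00 | 162.00 | 400400.00 | 589680.00
top flange | 3800.00 | 110.00 | 302.00 | 418000.00 | 1147600.00
Σ | 14480.00 |  |  | 1592800.00 | 1849920.00
x_c = 1592800.00 / 14480.00 = 110.00 mm
y_c = 1849920.00 / 14480.00 = 127.76 mm

x_c = 110.00 mm, y_c = 127.76 mm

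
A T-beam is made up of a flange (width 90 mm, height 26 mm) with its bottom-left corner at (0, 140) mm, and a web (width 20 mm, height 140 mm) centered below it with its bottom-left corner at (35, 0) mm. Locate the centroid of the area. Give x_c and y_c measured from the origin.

x_c = 45.00 mm, y_c = 107.79 mm

web: A = 20 × 140 = 2800.00, centroid at (45.00, 70.00).
flange: A = 90 × 26 = 2340.00, centroid at (45.00, 153.00).
ΣA = 5140.00 mm²
ΣAx_c = (2800.00)(45.00) + (2340.00)(45.00) = 231300.00 mm³
ΣAy_c = (2800.00)(70.00) + (2340.00)(153.00) = 554020.00 mm³
x_c = 231300.00 / 5140.00 = 45.00 mm
y_c = 554020.00 / 5140.00 = 107.79 mm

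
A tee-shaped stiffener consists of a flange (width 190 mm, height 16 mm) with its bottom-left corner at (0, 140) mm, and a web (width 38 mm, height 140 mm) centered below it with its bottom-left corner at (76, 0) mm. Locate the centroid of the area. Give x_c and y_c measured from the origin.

web: A = 38 × 140 = 5320.00, centroid at (95.00, 70.00).
flange: A = 190 × 16 = 3040.00, centroid at (95.00, 148.00).
ΣA = 8360.00 mm², ΣAx_c = 794200.00 mm³, ΣAy_c = 822320.00 mm³.
x_c = 794200.00/8360.00 = 95.00 mm; y_c = 822320.00/8360.00 = 98.36 mm.

x_c = 95.00 mm, y_c = 98.36 mm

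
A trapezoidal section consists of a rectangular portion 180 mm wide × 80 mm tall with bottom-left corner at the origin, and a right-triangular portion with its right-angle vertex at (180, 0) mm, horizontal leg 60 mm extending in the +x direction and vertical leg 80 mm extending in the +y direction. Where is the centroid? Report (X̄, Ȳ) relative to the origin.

rectangular portion: A = 180 × 80 = 14400.00, centroid at (90.00, 40.00).
triangular portion: A = ½·60·80 = 2400.00, centroid at (200.00, 26.67).
ΣA = 16800.00 mm²
ΣAX̄ = (14400.00)(90.00) + (2400.00)(200.00) = 1776000.00 mm³
ΣAȲ = (14400.00)(40.00) + (2400.00)(26.67) = 640000.00 mm³
X̄ = 1776000.00 / 16800.00 = 105.71 mm
Ȳ = 640000.00 / 16800.00 = 38.10 mm

X̄ = 105.71 mm, Ȳ = 38.10 mm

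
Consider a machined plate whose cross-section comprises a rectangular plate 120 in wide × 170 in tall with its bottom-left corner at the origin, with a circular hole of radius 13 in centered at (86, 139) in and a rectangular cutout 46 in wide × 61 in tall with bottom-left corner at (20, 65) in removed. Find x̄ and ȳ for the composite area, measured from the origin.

plate: A = 120 × 170 = 20400.00, centroid at (60.00, 85.00).
hole 1: A = −π·13² = -530.93, centroid at (86.00, 139.00).
hole 2: A = −(46 × 61) = -2806.00, centroid at (43.00, 95.50).
ΣA = 17063.07 in²
ΣAx̄ = (20400.00)(60.00) + (-530.93)(86.00) + (-2806.00)(43.00) = 1057682.09 in³
ΣAȳ = (20400.00)(85.00) + (-530.93)(139.00) + (-2806.00)(95.50) = 1392227.85 in³
x̄ = 1057682.09 / 17063.07 = 61.99 in
ȳ = 1392227.85 / 17063.07 = 81.59 in

x̄ = 61.99 in, ȳ = 81.59 in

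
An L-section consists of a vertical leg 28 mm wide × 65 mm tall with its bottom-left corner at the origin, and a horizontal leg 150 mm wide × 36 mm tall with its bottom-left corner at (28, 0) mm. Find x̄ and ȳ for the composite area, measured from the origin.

x̄ = 80.57 mm, ȳ = 21.66 mm

Part | A | x̄ᵢ | ȳᵢ | A·x̄ᵢ | A·ȳᵢ
vertical leg | 1820.00 | 14.00 | 32.50 | 25480.00 | 59150.00
horizontal leg | 5400.00 | 103.00 | 18.00 | 556200.00 | 97200.00
Σ | 7220.00 |  |  | 581680.00 | 156350.00
x̄ = 581680.00 / 7220.00 = 80.57 mm
ȳ = 156350.00 / 7220.00 = 21.66 mm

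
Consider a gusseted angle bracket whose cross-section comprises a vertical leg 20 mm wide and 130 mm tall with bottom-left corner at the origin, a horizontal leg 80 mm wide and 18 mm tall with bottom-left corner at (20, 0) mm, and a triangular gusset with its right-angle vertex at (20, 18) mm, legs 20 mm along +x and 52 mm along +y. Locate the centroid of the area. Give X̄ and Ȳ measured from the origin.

Part | A | x̄ᵢ | ȳᵢ | A·x̄ᵢ | A·ȳᵢ
vertical leg | 2600.00 | 10.00 | 65.00 | 26000.00 | 169000.00
horizontal leg | 1440.00 | 60.00 | 9.00 | 86400.00 | 12960.00
gusset | 520.00 | 26.67 | 35.33 | 13866.67 | 18373.33
Σ | 4560.00 |  |  | 126266.67 | 200333.33
X̄ = 126266.67 / 4560.00 = 27.69 mm
Ȳ = 200333.33 / 4560.00 = 43.93 mm

X̄ = 27.69 mm, Ȳ = 43.93 mm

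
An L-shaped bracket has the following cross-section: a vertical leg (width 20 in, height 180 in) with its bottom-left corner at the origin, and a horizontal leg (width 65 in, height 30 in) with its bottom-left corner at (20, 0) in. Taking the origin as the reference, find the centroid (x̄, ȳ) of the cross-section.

x̄ = 24.93 in, ȳ = 63.65 in

Part | A | x̄ᵢ | ȳᵢ | A·x̄ᵢ | A·ȳᵢ
vertical leg | 3600.00 | 10.00 | 90.00 | 36000.00 | 324000.00
horizontal leg | 1950.00 | 52.50 | 15.00 | 102375.00 | 29250.00
Σ | 5550.00 |  |  | 138375.00 | 353250.00
x̄ = 138375.00 / 5550.00 = 24.93 in
ȳ = 353250.00 / 5550.00 = 63.65 in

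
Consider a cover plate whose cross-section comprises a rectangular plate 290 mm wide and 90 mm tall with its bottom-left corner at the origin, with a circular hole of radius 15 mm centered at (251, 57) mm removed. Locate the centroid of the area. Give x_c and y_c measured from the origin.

plate: A = 290 × 90 = 26100.00, centroid at (145.00, 45.00).
hole: A = −π·15² = -706.86, centroid at (251.00, 57.00).
ΣA = 25393.14 mm²
ΣAx_c = (26100.00)(145.00) + (-706.86)(251.00) = 3607078.55 mm³
ΣAy_c = (26100.00)(45.00) + (-706.86)(57.00) = 1134209.07 mm³
x_c = 3607078.55 / 25393.14 = 142.05 mm
y_c = 1134209.07 / 25393.14 = 44.67 mm

x_c = 142.05 mm, y_c = 44.67 mm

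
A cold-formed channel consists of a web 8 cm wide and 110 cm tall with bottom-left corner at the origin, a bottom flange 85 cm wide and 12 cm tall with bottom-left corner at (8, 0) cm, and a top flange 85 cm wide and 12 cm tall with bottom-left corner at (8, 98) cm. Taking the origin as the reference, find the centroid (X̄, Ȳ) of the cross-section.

web: A = 8 × 110 = 880.00, centroid at (4.00, 55.00).
bottom flange: A = 85 × 12 = 1020.00, centroid at (50.50, 6.00).
top flange: A = 85 × 12 = 1020.00, centroid at (50.50, 104.00).
ΣA = 2920.00 cm², ΣAX̄ = 106540.00 cm³, ΣAȲ = 160600.00 cm³.
X̄ = 106540.00/2920.00 = 36.49 cm; Ȳ = 160600.00/2920.00 = 55.00 cm.

X̄ = 36.49 cm, Ȳ = 55.00 cm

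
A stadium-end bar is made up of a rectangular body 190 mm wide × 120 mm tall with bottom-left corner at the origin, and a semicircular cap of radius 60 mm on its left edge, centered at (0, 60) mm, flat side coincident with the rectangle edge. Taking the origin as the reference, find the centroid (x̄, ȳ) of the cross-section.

x̄ = 71.06 mm, ȳ = 60.00 mm

rectangular body: A = 190 × 120 = 22800.00, centroid at (95.00, 60.00).
semicircular end: A = ½π·60² = 5654.87, centroid at (-25.46, 60.00).
ΣA = 28454.87 mm²
ΣAx̄ = (22800.00)(95.00) + (5654.87)(-25.46) = 2022000.00 mm³
ΣAȳ = (22800.00)(60.00) + (5654.87)(60.00) = 1707292.01 mm³
x̄ = 2022000.00 / 28454.87 = 71.06 mm
ȳ = 1707292.01 / 28454.87 = 60.00 mm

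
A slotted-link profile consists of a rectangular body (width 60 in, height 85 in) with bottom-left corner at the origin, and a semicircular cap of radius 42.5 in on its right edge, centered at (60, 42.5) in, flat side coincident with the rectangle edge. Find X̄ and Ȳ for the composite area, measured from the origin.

Part | A | x̄ᵢ | ȳᵢ | A·x̄ᵢ | A·ȳᵢ
rectangular body | 5100.00 | 30.00 | 42.50 | 153000.00 | 216750.00
semicircular end | 2837.25 | 78.04 | 42.50 | 221412.14 | 120583.16
Σ | 7937.25 |  |  | 374412.14 | 337333.16
X̄ = 374412.14 / 7937.25 = 47.17 in
Ȳ = 337333.16 / 7937.25 = 42.50 in

X̄ = 47.17 in, Ȳ = 42.50 in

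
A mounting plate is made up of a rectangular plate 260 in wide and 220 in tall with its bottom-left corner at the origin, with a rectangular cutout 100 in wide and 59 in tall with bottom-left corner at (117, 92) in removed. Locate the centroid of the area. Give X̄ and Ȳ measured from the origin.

plate: A = 260 × 220 = 57200.00, centroid at (130.00, 110.00).
hole: A = −(100 × 59) = -5900.00, centroid at (167.00, 121.50).
ΣA = 51300.00 in²
ΣAX̄ = (57200.00)(130.00) + (-5900.00)(167.00) = 6450700.00 in³
ΣAȲ = (57200.00)(110.00) + (-5900.00)(121.50) = 5575150.00 in³
X̄ = 6450700.00 / 51300.00 = 125.74 in
Ȳ = 5575150.00 / 51300.00 = 108.68 in

X̄ = 125.74 in, Ȳ = 108.68 in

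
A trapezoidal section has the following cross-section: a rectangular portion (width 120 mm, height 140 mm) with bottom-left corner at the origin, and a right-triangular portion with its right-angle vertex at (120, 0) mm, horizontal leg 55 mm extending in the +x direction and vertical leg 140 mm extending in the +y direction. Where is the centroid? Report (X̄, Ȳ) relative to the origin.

X̄ = 74.60 mm, Ȳ = 65.65 mm

rectangular portion: A = 120 × 140 = 16800.00, centroid at (60.00, 70.00).
triangular portion: A = ½·55·140 = 3850.00, centroid at (138.33, 46.67).
ΣA = 20650.00 mm²
ΣAX̄ = (16800.00)(60.00) + (3850.00)(138.33) = 1540583.33 mm³
ΣAȲ = (16800.00)(70.00) + (3850.00)(46.67) = 1355666.67 mm³
X̄ = 1540583.33 / 20650.00 = 74.60 mm
Ȳ = 1355666.67 / 20650.00 = 65.65 mm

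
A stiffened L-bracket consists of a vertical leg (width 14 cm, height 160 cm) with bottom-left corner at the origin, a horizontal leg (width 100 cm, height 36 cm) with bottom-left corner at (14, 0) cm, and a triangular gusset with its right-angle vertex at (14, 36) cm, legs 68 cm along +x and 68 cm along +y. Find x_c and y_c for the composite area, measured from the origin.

vertical leg: A = 14 × 160 = 2240.00, centroid at (7.00, 80.00).
horizontal leg: A = 100 × 36 = 3600.00, centroid at (64.00, 18.00).
gusset: A = ½·68·68 = 2312.00, centroid at (36.67, 58.67).
ΣA = 8152.00 cm², ΣAx_c = 330853.33 cm³, ΣAy_c = 379637.33 cm³.
x_c = 330853.33/8152.00 = 40.59 cm; y_c = 379637.33/8152.00 = 46.57 cm.

x_c = 40.59 cm, y_c = 46.57 cm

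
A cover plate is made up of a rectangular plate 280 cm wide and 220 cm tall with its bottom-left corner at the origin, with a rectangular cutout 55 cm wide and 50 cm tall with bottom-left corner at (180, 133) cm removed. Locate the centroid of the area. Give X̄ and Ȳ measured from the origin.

X̄ = 136.85 cm, Ȳ = 107.76 cm

Part | A | x̄ᵢ | ȳᵢ | A·x̄ᵢ | A·ȳᵢ
plate | 61600.00 | 140.00 | 110.00 | 8624000.00 | 6776000.00
hole | -2750.00 | 207.50 | 158.00 | -570625.00 | -434500.00
Σ | 58850.00 |  |  | 8053375.00 | 6341500.00
X̄ = 8053375.00 / 58850.00 = 136.85 cm
Ȳ = 6341500.00 / 58850.00 = 107.76 cm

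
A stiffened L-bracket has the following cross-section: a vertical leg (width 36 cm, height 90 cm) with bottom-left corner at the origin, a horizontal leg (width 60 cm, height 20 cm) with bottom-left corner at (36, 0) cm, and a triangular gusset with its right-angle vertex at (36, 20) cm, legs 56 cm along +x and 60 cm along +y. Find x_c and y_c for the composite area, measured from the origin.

x_c = 37.48 cm, y_c = 36.76 cm

vertical leg: A = 36 × 90 = 3240.00, centroid at (18.00, 45.00).
horizontal leg: A = 60 × 20 = 1200.00, centroid at (66.00, 10.00).
gusset: A = ½·56·60 = 1680.00, centroid at (54.67, 40.00).
ΣA = 6120.00 cm²
ΣAx_c = (3240.00)(18.00) + (1200.00)(66.00) + (1680.00)(54.67) = 229360.00 cm³
ΣAy_c = (3240.00)(45.00) + (1200.00)(10.00) + (1680.00)(40.00) = 225000.00 cm³
x_c = 229360.00 / 6120.00 = 37.48 cm
y_c = 225000.00 / 6120.00 = 36.76 cm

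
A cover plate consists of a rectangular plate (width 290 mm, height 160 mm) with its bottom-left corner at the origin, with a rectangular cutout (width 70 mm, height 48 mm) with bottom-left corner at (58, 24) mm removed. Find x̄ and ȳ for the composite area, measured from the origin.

plate: A = 290 × 160 = 46400.00, centroid at (145.00, 80.00).
hole: A = −(70 × 48) = -3360.00, centroid at (93.00, 48.00).
ΣA = 43040.00 mm²
ΣAx̄ = (46400.00)(145.00) + (-3360.00)(93.00) = 6415520.00 mm³
ΣAȳ = (46400.00)(80.00) + (-3360.00)(48.00) = 3550720.00 mm³
x̄ = 6415520.00 / 43040.00 = 149.06 mm
ȳ = 3550720.00 / 43040.00 = 82.50 mm

x̄ = 149.06 mm, ȳ = 82.50 mm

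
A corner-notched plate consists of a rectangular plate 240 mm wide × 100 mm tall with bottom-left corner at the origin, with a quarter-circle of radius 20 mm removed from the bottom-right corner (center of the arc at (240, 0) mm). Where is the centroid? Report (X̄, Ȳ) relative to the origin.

X̄ = 118.52 mm, Ȳ = 50.55 mm

plate: A = 240 × 100 = 24000.00, centroid at (120.00, 50.00).
removed quarter-circle: A = −¼π·20² = -314.16, centroid at (231.51, 8.49).
ΣA = 23685.84 mm², ΣAX̄ = 2807268.44 mm³, ΣAȲ = 1197333.33 mm³.
X̄ = 2807268.44/23685.84 = 118.52 mm; Ȳ = 1197333.33/23685.84 = 50.55 mm.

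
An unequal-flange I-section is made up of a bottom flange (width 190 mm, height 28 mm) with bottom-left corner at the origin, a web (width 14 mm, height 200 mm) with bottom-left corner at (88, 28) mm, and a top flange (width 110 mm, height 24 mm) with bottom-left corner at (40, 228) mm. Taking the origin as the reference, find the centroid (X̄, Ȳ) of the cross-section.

X̄ = 95.00 mm, Ȳ = 99.12 mm

Part | A | x̄ᵢ | ȳᵢ | A·x̄ᵢ | A·ȳᵢ
bottom flange | 5320.00 | 95.00 | 14.00 | 505400.00 | 74480.00
web | 2800.00 | 95.00 | 128.00 | 266000.00 | 358400.00
top flange | 2640.00 | 95.00 | 240.00 | 250800.00 | 633600.00
Σ | 10760.00 |  |  | 1022200.00 | 1066480.00
X̄ = 1022200.00 / 10760.00 = 95.00 mm
Ȳ = 1066480.00 / 10760.00 = 99.12 mm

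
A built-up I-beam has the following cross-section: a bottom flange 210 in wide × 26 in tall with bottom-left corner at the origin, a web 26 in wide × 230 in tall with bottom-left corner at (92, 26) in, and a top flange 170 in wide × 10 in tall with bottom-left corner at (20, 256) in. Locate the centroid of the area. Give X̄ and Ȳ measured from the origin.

bottom flange: A = 210 × 26 = 5460.00, centroid at (105.00, 13.00).
web: A = 26 × 230 = 5980.00, centroid at (105.00, 141.00).
top flange: A = 170 × 10 = 1700.00, centroid at (105.00, 261.00).
ΣA = 13140.00 in²
ΣAX̄ = (5460.00)(105.00) + (5980.00)(105.00) + (1700.00)(105.00) = 1379700.00 in³
ΣAȲ = (5460.00)(13.00) + (5980.00)(141.00) + (1700.00)(261.00) = 1357860.00 in³
X̄ = 1379700.00 / 13140.00 = 105.00 in
Ȳ = 1357860.00 / 13140.00 = 103.34 in

X̄ = 105.00 in, Ȳ = 103.34 in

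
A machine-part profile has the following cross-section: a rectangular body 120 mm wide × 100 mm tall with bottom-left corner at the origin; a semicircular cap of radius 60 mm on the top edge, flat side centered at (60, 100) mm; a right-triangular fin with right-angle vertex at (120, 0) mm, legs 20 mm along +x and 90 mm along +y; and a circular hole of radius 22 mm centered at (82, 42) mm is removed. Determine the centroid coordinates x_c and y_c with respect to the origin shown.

Part | A | x̄ᵢ | ȳᵢ | A·x̄ᵢ | A·ȳᵢ
rectangular body | 12000.00 | 60.00 | 50.00 | 720000.00 | 600000.00
semicircular top | 5654.87 | 60.00 | 125.46 | 339292.01 | 709486.68
triangular fin | 900.00 | 126.67 | 30.00 | 114000.00 | 27000.00
hole | -1520.53 | 82.00 | 42.00 | -124683.53 | -63862.30
Σ | 17034.34 |  |  | 1048608.48 | 1272624.38
x_c = 1048608.48 / 17034.34 = 61.56 mm
y_c = 1272624.38 / 17034.34 = 74.71 mm

x_c = 61.56 mm, y_c = 74.71 mm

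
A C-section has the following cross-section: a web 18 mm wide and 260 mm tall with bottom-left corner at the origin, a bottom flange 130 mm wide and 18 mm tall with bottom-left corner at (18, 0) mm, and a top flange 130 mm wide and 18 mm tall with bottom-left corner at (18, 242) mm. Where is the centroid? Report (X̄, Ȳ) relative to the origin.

X̄ = 46.00 mm, Ȳ = 130.00 mm

Part | A | x̄ᵢ | ȳᵢ | A·x̄ᵢ | A·ȳᵢ
web | 4680.00 | 9.00 | 130.00 | 42120.00 | 608400.00
bottom flange | 2340.00 | 83.00 | 9.00 | 194220.00 | 21060.00
top flange | 2340.00 | 83.00 | 251.00 | 194220.00 | 587340.00
Σ | 9360.00 |  |  | 430560.00 | 1216800.00
X̄ = 430560.00 / 9360.00 = 46.00 mm
Ȳ = 1216800.00 / 9360.00 = 130.00 mm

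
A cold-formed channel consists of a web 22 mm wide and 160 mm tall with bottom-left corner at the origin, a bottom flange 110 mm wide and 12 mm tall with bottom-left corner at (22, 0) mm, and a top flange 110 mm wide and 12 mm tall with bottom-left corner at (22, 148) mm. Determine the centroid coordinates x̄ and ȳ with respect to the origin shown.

x̄ = 39.29 mm, ȳ = 80.00 mm

web: A = 22 × 160 = 3520.00, centroid at (11.00, 80.00).
bottom flange: A = 110 × 12 = 1320.00, centroid at (77.00, 6.00).
top flange: A = 110 × 12 = 1320.00, centroid at (77.00, 154.00).
ΣA = 6160.00 mm²
ΣAx̄ = (3520.00)(11.00) + (1320.00)(77.00) + (1320.00)(77.00) = 242000.00 mm³
ΣAȳ = (3520.00)(80.00) + (1320.00)(6.00) + (1320.00)(154.00) = 492800.00 mm³
x̄ = 242000.00 / 6160.00 = 39.29 mm
ȳ = 492800.00 / 6160.00 = 80.00 mm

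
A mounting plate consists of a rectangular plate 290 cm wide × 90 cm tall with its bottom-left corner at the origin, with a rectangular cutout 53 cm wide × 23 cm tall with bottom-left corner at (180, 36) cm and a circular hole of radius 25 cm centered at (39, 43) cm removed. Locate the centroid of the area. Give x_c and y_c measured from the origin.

plate: A = 290 × 90 = 26100.00, centroid at (145.00, 45.00).
hole 1: A = −(53 × 23) = -1219.00, centroid at (206.50, 47.50).
hole 2: A = −π·25² = -1963.50, centroid at (39.00, 43.00).
ΣA = 22917.50 cm², ΣAx_c = 3456200.18 cm³, ΣAy_c = 1032167.20 cm³.
x_c = 3456200.18/22917.50 = 150.81 cm; y_c = 1032167.20/22917.50 = 45.04 cm.

x_c = 150.81 cm, y_c = 45.04 cm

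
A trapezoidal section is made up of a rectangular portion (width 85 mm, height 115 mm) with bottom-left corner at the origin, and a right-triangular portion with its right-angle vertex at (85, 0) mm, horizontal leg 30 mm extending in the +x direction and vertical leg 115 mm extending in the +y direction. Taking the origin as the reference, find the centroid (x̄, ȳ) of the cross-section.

rectangular portion: A = 85 × 115 = 9775.00, centroid at (42.50, 57.50).
triangular portion: A = ½·30·115 = 1725.00, centroid at (95.00, 38.33).
ΣA = 11500.00 mm², ΣAx̄ = 579312.50 mm³, ΣAȳ = 628187.50 mm³.
x̄ = 579312.50/11500.00 = 50.38 mm; ȳ = 628187.50/11500.00 = 54.62 mm.

x̄ = 50.38 mm, ȳ = 54.62 mm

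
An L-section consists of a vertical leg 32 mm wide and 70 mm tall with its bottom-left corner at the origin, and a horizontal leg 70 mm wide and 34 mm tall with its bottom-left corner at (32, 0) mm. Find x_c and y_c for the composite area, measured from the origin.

vertical leg: A = 32 × 70 = 2240.00, centroid at (16.00, 35.00).
horizontal leg: A = 70 × 34 = 2380.00, centroid at (67.00, 17.00).
ΣA = 4620.00 mm², ΣAx_c = 195300.00 mm³, ΣAy_c = 118860.00 mm³.
x_c = 195300.00/4620.00 = 42.27 mm; y_c = 118860.00/4620.00 = 25.73 mm.

x_c = 42.27 mm, y_c = 25.73 mm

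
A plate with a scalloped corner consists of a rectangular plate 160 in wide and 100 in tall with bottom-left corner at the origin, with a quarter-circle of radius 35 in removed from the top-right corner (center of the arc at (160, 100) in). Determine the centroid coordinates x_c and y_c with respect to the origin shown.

x_c = 75.83 in, y_c = 47.75 in

Part | A | x̄ᵢ | ȳᵢ | A·x̄ᵢ | A·ȳᵢ
plate | 16000.00 | 80.00 | 50.00 | 1280000.00 | 800000.00
removed quarter-circle | -962.11 | 145.15 | 85.15 | -139646.37 | -81919.61
Σ | 15037.89 |  |  | 1140353.63 | 718080.39
x_c = 1140353.63 / 15037.89 = 75.83 in
y_c = 718080.39 / 15037.89 = 47.75 in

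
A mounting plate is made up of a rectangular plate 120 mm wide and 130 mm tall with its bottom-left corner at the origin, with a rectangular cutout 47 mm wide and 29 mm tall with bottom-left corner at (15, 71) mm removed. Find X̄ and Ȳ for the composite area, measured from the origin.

X̄ = 62.06 mm, Ȳ = 63.04 mm

plate: A = 120 × 130 = 15600.00, centroid at (60.00, 65.00).
hole: A = −(47 × 29) = -1363.00, centroid at (38.50, 85.50).
ΣA = 14237.00 mm²
ΣAX̄ = (15600.00)(60.00) + (-1363.00)(38.50) = 883524.50 mm³
ΣAȲ = (15600.00)(65.00) + (-1363.00)(85.50) = 897463.50 mm³
X̄ = 883524.50 / 14237.00 = 62.06 mm
Ȳ = 897463.50 / 14237.00 = 63.04 mm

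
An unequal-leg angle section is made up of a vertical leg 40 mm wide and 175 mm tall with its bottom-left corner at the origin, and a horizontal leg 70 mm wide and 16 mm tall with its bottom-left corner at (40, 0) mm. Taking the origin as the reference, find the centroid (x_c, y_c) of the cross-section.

Part | A | x̄ᵢ | ȳᵢ | A·x̄ᵢ | A·ȳᵢ
vertical leg | 7000.00 | 20.00 | 87.50 | 140000.00 | 612500.00
horizontal leg | 1120.00 | 75.00 | 8.00 | 84000.00 | 8960.00
Σ | 8120.00 |  |  | 224000.00 | 621460.00
x_c = 224000.00 / 8120.00 = 27.59 mm
y_c = 621460.00 / 8120.00 = 76.53 mm

x_c = 27.59 mm, y_c = 76.53 mm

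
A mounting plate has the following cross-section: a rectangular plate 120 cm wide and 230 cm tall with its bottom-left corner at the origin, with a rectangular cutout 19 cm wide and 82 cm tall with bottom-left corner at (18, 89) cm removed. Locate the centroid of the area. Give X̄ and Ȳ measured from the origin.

Part | A | x̄ᵢ | ȳᵢ | A·x̄ᵢ | A·ȳᵢ
plate | 27600.00 | 60.00 | 115.00 | 1656000.00 | 3174000.00
hole | -1558.00 | 27.50 | 130.00 | -42845.00 | -202540.00
Σ | 26042.00 |  |  | 1613155.00 | 2971460.00
X̄ = 1613155.00 / 26042.00 = 61.94 cm
Ȳ = 2971460.00 / 26042.00 = 114.10 cm

X̄ = 61.94 cm, Ȳ = 114.10 cm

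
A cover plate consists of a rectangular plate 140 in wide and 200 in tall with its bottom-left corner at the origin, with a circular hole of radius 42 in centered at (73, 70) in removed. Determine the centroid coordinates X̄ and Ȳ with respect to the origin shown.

X̄ = 69.26 in, Ȳ = 107.40 in

plate: A = 140 × 200 = 28000.00, centroid at (70.00, 100.00).
hole: A = −π·42² = -5541.77, centroid at (73.00, 70.00).
ΣA = 22458.23 in²
ΣAX̄ = (28000.00)(70.00) + (-5541.77)(73.00) = 1555450.83 in³
ΣAȲ = (28000.00)(100.00) + (-5541.77)(70.00) = 2412076.14 in³
X̄ = 1555450.83 / 22458.23 = 69.26 in
Ȳ = 2412076.14 / 22458.23 = 107.40 in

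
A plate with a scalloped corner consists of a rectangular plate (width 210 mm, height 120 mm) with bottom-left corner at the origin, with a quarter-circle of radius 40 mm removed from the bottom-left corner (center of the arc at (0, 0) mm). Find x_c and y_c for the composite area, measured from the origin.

plate: A = 210 × 120 = 25200.00, centroid at (105.00, 60.00).
removed quarter-circle: A = −¼π·40² = -1256.64, centroid at (16.98, 16.98).
ΣA = 23943.36 mm², ΣAx_c = 2624666.67 mm³, ΣAy_c = 1490666.67 mm³.
x_c = 2624666.67/23943.36 = 109.62 mm; y_c = 1490666.67/23943.36 = 62.26 mm.

x_c = 109.62 mm, y_c = 62.26 mm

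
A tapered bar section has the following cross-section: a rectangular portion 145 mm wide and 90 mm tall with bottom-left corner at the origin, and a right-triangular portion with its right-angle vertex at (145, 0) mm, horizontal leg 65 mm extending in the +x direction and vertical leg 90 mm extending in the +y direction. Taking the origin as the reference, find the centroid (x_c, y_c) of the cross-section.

rectangular portion: A = 145 × 90 = 13050.00, centroid at (72.50, 45.00).
triangular portion: A = ½·65·90 = 2925.00, centroid at (166.67, 30.00).
ΣA = 15975.00 mm², ΣAx_c = 1433625.00 mm³, ΣAy_c = 675000.00 mm³.
x_c = 1433625.00/15975.00 = 89.74 mm; y_c = 675000.00/15975.00 = 42.25 mm.

x_c = 89.74 mm, y_c = 42.25 mm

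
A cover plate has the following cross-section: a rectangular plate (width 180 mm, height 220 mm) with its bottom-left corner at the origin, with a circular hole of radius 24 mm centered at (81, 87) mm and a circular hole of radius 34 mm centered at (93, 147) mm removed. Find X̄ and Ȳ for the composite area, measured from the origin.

plate: A = 180 × 220 = 39600.00, centroid at (90.00, 110.00).
hole 1: A = −π·24² = -1809.56, centroid at (81.00, 87.00).
hole 2: A = −π·34² = -3631.68, centroid at (93.00, 147.00).
ΣA = 34158.76 mm², ΣAX̄ = 3079679.51 mm³, ΣAȲ = 3664711.39 mm³.
X̄ = 3079679.51/34158.76 = 90.16 mm; Ȳ = 3664711.39/34158.76 = 107.28 mm.

X̄ = 90.16 mm, Ȳ = 107.28 mm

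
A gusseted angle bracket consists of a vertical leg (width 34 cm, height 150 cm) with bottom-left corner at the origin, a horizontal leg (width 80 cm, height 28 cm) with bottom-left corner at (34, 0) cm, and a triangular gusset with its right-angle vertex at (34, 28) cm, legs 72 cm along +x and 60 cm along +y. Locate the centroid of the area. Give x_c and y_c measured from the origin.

vertical leg: A = 34 × 150 = 5100.00, centroid at (17.00, 75.00).
horizontal leg: A = 80 × 28 = 2240.00, centroid at (74.00, 14.00).
gusset: A = ½·72·60 = 2160.00, centroid at (58.00, 48.00).
ΣA = 9500.00 cm²
ΣAx_c = (5100.00)(17.00) + (2240.00)(74.00) + (2160.00)(58.00) = 377740.00 cm³
ΣAy_c = (5100.00)(75.00) + (2240.00)(14.00) + (2160.00)(48.00) = 517540.00 cm³
x_c = 377740.00 / 9500.00 = 39.76 cm
y_c = 517540.00 / 9500.00 = 54.48 cm

x_c = 39.76 cm, y_c = 54.48 cm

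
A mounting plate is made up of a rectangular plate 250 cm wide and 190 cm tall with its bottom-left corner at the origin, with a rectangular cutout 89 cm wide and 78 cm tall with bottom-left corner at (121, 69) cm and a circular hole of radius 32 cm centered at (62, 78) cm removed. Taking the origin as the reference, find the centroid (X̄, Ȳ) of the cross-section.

plate: A = 250 × 190 = 47500.00, centroid at (125.00, 95.00).
hole 1: A = −(89 × 78) = -6942.00, centroid at (165.50, 108.00).
hole 2: A = −π·32² = -3216.99, centroid at (62.00, 78.00).
ΣA = 37341.01 cm², ΣAX̄ = 4589145.57 cm³, ΣAȲ = 3511838.71 cm³.
X̄ = 4589145.57/37341.01 = 122.90 cm; Ȳ = 3511838.71/37341.01 = 94.05 cm.

X̄ = 122.90 cm, Ȳ = 94.05 cm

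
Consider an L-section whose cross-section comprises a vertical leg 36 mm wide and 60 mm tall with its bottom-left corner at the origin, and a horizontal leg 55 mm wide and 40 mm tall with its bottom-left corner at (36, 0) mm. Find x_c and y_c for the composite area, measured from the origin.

x_c = 40.96 mm, y_c = 24.95 mm

Part | A | x̄ᵢ | ȳᵢ | A·x̄ᵢ | A·ȳᵢ
vertical leg | 2160.00 | 18.00 | 30.00 | 38880.00 | 64800.00
horizontal leg | 2200.00 | 63.50 | 20.00 | 139700.00 | 44000.00
Σ | 4360.00 |  |  | 178580.00 | 108800.00
x_c = 178580.00 / 4360.00 = 40.96 mm
y_c = 108800.00 / 4360.00 = 24.95 mm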